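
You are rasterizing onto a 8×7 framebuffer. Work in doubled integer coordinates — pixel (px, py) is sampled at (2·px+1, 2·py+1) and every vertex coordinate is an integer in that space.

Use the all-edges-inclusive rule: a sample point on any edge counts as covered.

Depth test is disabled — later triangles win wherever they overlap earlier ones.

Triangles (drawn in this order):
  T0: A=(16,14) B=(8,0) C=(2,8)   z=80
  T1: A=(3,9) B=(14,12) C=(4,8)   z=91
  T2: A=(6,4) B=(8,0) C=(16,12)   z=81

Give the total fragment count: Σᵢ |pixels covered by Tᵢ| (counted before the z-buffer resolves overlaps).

T0:
  2·area = 148  (B↔C swapped to make it positive)
  edge (16, 14)→(2, 8): d=(-14,-6) inclusive
  edge (2, 8)→(8, 0): d=(6,-8) inclusive
  edge (8, 0)→(16, 14): d=(8,14) inclusive
    (3,1)@(7, 3): e=[100,10,38] → █
    (4,1)@(9, 3): e=[112,26,10] → █
    (5,1)@(11, 3): e=[124,42,-18] → ·
    (2,2)@(5, 5): e=[60,6,82] → █
    (5,2)@(11, 5): e=[96,54,-2] → ·
    (1,3)@(3, 7): e=[20,2,126] → █
    (5,3)@(11, 7): e=[68,66,14] → █
    (6,3)@(13, 7): e=[80,82,-14] → ·
    (1,4)@(3, 9): e=[-8,14,142] → ·
    (2,4)@(5, 9): e=[4,30,114] → █
    (6,4)@(13, 9): e=[52,94,2] → █
    (7,4)@(15, 9): e=[64,110,-26] → ·
    (4,5)@(9, 11): e=[0,74,74] → █  [on edge]
  covered (19 px):
    · · · · · · · ·
    · · · █ █ · · ·
    · · █ █ █ · · ·
    · █ █ █ █ █ · ·
    · · █ █ █ █ █ ·
    · · · · █ █ █ ·
    · · · · · · · █
T1:
  2·area = 14  (B↔C swapped to make it positive)
  edge (3, 9)→(4, 8): d=(1,-1) inclusive
  edge (4, 8)→(14, 12): d=(10,4) inclusive
  edge (14, 12)→(3, 9): d=(-11,-3) inclusive
    (5,0)@(11, 1): e=[0,-98,112] → ·  [on edge]
    (4,1)@(9, 3): e=[0,-70,84] → ·  [on edge]
    (3,2)@(7, 5): e=[0,-42,56] → ·  [on edge]
    (2,3)@(5, 7): e=[0,-14,28] → ·  [on edge]
    (1,4)@(3, 9): e=[0,14,0] → █  [on edge]
    (2,4)@(5, 9): e=[2,6,6] → █
    (3,4)@(7, 9): e=[4,-2,12] → ·
    (0,5)@(1, 11): e=[0,42,-28] → ·  [on edge]
    (1,5)@(3, 11): e=[2,34,-22] → ·
    (2,5)@(5, 11): e=[4,26,-16] → ·
    (5,5)@(11, 11): e=[10,2,2] → █
    (6,5)@(13, 11): e=[12,-6,8] → ·
  covered (3 px):
    · · · · · · · ·
    · · · · · · · ·
    · · · · · · · ·
    · · · · · · · ·
    · █ █ · · · · ·
    · · · · · █ · ·
    · · · · · · · ·
T2:
  2·area = 56
  edge (6, 4)→(8, 0): d=(2,-4) inclusive
  edge (8, 0)→(16, 12): d=(8,12) inclusive
  edge (16, 12)→(6, 4): d=(-10,-8) inclusive
    (3,1)@(7, 3): e=[2,36,18] → █
    (4,1)@(9, 3): e=[10,12,34] → █
    (5,1)@(11, 3): e=[18,-12,50] → ·
    (3,2)@(7, 5): e=[6,52,-2] → ·
    (4,2)@(9, 5): e=[14,28,14] → █
    (5,2)@(11, 5): e=[22,4,30] → █
    (6,2)@(13, 5): e=[30,-20,46] → ·
    (4,3)@(9, 7): e=[18,44,-6] → ·
    (5,3)@(11, 7): e=[26,20,10] → █
    (6,3)@(13, 7): e=[34,-4,26] → ·
    (5,4)@(11, 9): e=[30,36,-10] → ·
    (6,4)@(13, 9): e=[38,12,6] → █
  covered (7 px):
    · · · · · · · ·
    · · · █ █ · · ·
    · · · · █ █ · ·
    · · · · · █ · ·
    · · · · · · █ ·
    · · · · · · · █
    · · · · · · · ·

Result: 29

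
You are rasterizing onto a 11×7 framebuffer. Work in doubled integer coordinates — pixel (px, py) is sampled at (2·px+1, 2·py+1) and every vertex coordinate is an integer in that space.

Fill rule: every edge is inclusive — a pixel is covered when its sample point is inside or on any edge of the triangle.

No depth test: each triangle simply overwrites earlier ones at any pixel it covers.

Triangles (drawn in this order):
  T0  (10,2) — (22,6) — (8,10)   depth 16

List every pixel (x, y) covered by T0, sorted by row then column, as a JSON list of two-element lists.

T0:
  2·area = 104
  edge (10, 2)→(22, 6): d=(12,4) inclusive
  edge (22, 6)→(8, 10): d=(-14,4) inclusive
  edge (8, 10)→(10, 2): d=(2,-8) inclusive
    (3,0)@(7, 1): e=[0,130,-26] → .  [on edge]
    (5,1)@(11, 3): e=[8,86,10] → X
    (6,1)@(13, 3): e=[0,78,26] → X  [on edge]
    (7,1)@(15, 3): e=[-8,70,42] → .
    (5,2)@(11, 5): e=[32,58,14] → X
    (7,2)@(15, 5): e=[16,42,46] → X
    (8,2)@(17, 5): e=[8,34,62] → X
    (9,2)@(19, 5): e=[0,26,78] → X  [on edge]
    (10,2)@(21, 5): e=[-8,18,94] → .
    (4,3)@(9, 7): e=[64,38,2] → X
    (9,3)@(19, 7): e=[24,-2,82] → .
    (4,4)@(9, 9): e=[88,10,6] → X
  covered (14 px):
    . . . . . . . . . . .
    . . . . . X X . . . .
    . . . . . X X X X X .
    . . . . X X X X X . .
    . . . . X X . . . . .
    . . . . . . . . . . .
    . . . . . . . . . . .

Answer: [[5,1],[6,1],[5,2],[6,2],[7,2],[8,2],[9,2],[4,3],[5,3],[6,3],[7,3],[8,3],[4,4],[5,4]]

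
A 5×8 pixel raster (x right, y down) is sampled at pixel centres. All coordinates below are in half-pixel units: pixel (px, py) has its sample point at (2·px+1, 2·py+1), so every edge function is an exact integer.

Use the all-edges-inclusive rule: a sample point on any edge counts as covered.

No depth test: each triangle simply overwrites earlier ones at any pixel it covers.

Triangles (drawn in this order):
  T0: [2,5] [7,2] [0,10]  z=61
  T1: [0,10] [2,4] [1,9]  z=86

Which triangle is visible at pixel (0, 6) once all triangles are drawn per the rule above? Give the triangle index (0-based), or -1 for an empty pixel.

T0:
  2·area = 19
  edge (2, 5)→(7, 2): d=(5,-3) inclusive
  edge (7, 2)→(0, 10): d=(-7,8) inclusive
  edge (0, 10)→(2, 5): d=(2,-5) inclusive
    (1,2)@(3, 5): e=[3,11,5] → #
    (2,2)@(5, 5): e=[9,-5,15] → ·
    (1,3)@(3, 7): e=[13,-3,9] → ·
  covered (1 px):
    · · · · ·
    · · · · ·
    · # · · ·
    · · · · ·
    · · · · ·
    · · · · ·
    · · · · ·
    · · · · ·
T1:
  2·area = 4
  edge (0, 10)→(2, 4): d=(2,-6) inclusive
  edge (2, 4)→(1, 9): d=(-1,5) inclusive
  edge (1, 9)→(0, 10): d=(-1,1) inclusive
    (1,0)@(3, 1): e=[0,-2,6] → ·  [on edge]
    (4,0)@(9, 1): e=[36,-32,0] → ·  [on edge]
    (3,1)@(7, 3): e=[28,-24,0] → ·  [on edge]
    (2,2)@(5, 5): e=[20,-16,0] → ·  [on edge]
    (0,3)@(1, 7): e=[0,2,2] → #  [on edge]
    (1,3)@(3, 7): e=[12,-8,0] → ·  [on edge]
    (0,4)@(1, 9): e=[4,0,0] → #  [on edge]
    (1,4)@(3, 9): e=[16,-10,-2] → ·
    (0,5)@(1, 11): e=[8,-2,-2] → ·
  covered (2 px):
    · · · · ·
    · · · · ·
    · · · · ·
    # · · · ·
    # · · · ·
    · · · · ·
    · · · · ·
    · · · · ·

Z-buffer (winner per pixel, '.' = empty):
  . . . . .
  . . . . .
  . 0 . . .
  1 . . . .
  1 . . . .
  . . . . .
  . . . . .
  . . . . .

Answer: -1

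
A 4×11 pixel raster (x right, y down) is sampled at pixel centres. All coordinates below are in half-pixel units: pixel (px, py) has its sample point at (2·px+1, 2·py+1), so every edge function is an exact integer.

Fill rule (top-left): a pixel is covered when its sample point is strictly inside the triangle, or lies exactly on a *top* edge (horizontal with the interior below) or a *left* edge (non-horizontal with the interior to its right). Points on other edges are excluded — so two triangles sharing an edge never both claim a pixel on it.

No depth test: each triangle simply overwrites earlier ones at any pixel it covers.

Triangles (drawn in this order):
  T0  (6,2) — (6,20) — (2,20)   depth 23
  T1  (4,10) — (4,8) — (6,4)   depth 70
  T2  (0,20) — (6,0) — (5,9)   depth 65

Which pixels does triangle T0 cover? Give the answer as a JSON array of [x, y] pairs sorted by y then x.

T0:
  2·area = 72
  edge (6, 2)→(6, 20): d=(0,18) right/bottom  bias=-1
  edge (6, 20)→(2, 20): d=(-4,0) right/bottom  bias=-1
  edge (2, 20)→(6, 2): d=(4,-18) top-left  bias=+0
    (2,3)@(5, 7): e=[18,52,2] → █
    (3,3)@(7, 7): e=[-18,52,38] → ·
    (2,4)@(5, 9): e=[18,44,10] → █
    (3,4)@(7, 9): e=[-18,44,46] → ·
    (2,5)@(5, 11): e=[18,36,18] → █
    (3,5)@(7, 11): e=[-18,36,54] → ·
    (2,6)@(5, 13): e=[18,28,26] → █
    (3,6)@(7, 13): e=[-18,28,62] → ·
    (2,7)@(5, 15): e=[18,20,34] → █
    (3,7)@(7, 15): e=[-18,20,70] → ·
    (1,8)@(3, 17): e=[54,12,6] → █
    (3,8)@(7, 17): e=[-18,12,78] → ·
  covered (9 px):
    · · · ·
    · · · ·
    · · · ·
    · · █ ·
    · · █ ·
    · · █ ·
    · · █ ·
    · · █ ·
    · █ █ ·
    · █ █ ·
    · · · ·
T1:
  2·area = 4
  edge (4, 10)→(4, 8): d=(0,-2) top-left  bias=+0
  edge (4, 8)→(6, 4): d=(2,-4) top-left  bias=+0
  edge (6, 4)→(4, 10): d=(-2,6) right/bottom  bias=-1
    (3,0)@(7, 1): e=[6,-2,0] → ·  [on edge]
    (2,3)@(5, 7): e=[2,2,0] → ·  [on edge]
    (1,6)@(3, 13): e=[-2,6,0] → ·  [on edge]
    (0,9)@(1, 19): e=[-6,10,0] → ·  [on edge]
  covered (0 px):
    · · · ·
    · · · ·
    · · · ·
    · · · ·
    · · · ·
    · · · ·
    · · · ·
    · · · ·
    · · · ·
    · · · ·
    · · · ·
T2:
  2·area = 34
  edge (0, 20)→(6, 0): d=(6,-20) top-left  bias=+0
  edge (6, 0)→(5, 9): d=(-1,9) right/bottom  bias=-1
  edge (5, 9)→(0, 20): d=(-5,11) right/bottom  bias=-1
    (2,2)@(5, 5): e=[10,4,20] → █
    (3,2)@(7, 5): e=[50,-14,-2] → ·
    (2,3)@(5, 7): e=[22,2,10] → █
    (3,3)@(7, 7): e=[62,-16,-12] → ·
    (2,4)@(5, 9): e=[34,0,0] → ·  [on edge]
    (1,5)@(3, 11): e=[6,16,12] → █
    (2,5)@(5, 11): e=[46,-2,-10] → ·
    (1,6)@(3, 13): e=[18,14,2] → █
    (2,6)@(5, 13): e=[58,-4,-20] → ·
    (1,7)@(3, 15): e=[30,12,-8] → ·
    (0,8)@(1, 17): e=[2,28,4] → █
    (1,8)@(3, 17): e=[42,10,-18] → ·
  covered (5 px):
    · · · ·
    · · · ·
    · · █ ·
    · · █ ·
    · · · ·
    · █ · ·
    · █ · ·
    · · · ·
    █ · · ·
    · · · ·
    · · · ·

Result: [[2,3],[2,4],[2,5],[2,6],[2,7],[1,8],[2,8],[1,9],[2,9]]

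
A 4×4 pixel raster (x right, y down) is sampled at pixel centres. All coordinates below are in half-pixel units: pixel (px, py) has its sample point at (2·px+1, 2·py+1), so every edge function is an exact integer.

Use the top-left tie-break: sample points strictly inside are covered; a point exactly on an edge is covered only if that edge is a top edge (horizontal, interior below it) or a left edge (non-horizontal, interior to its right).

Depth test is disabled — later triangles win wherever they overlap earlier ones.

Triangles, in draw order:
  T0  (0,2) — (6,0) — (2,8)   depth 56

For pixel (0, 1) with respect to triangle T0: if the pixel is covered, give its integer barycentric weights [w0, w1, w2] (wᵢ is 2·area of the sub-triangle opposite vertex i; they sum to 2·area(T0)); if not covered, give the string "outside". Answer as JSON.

T0:
  2·area = 40
  edge (0, 2)→(6, 0): d=(6,-2) top-left  bias=+0
  edge (6, 0)→(2, 8): d=(-4,8) right/bottom  bias=-1
  edge (2, 8)→(0, 2): d=(-2,-6) top-left  bias=+0
    (1,0)@(3, 1): e=[0,20,20] → █  [on edge]
    (2,0)@(5, 1): e=[4,4,32] → █
    (3,0)@(7, 1): e=[8,-12,44] → ·
    (0,1)@(1, 3): e=[8,28,4] → █
    (2,1)@(5, 3): e=[16,-4,28] → ·
    (0,2)@(1, 5): e=[20,20,0] → █  [on edge]
    (2,2)@(5, 5): e=[28,-12,24] → ·
    (0,3)@(1, 7): e=[32,12,-4] → ·
    (1,3)@(3, 7): e=[36,-4,8] → ·
  covered (6 px):
    · █ █ ·
    █ █ · ·
    █ █ · ·
    · · · ·

Final: [28,4,8]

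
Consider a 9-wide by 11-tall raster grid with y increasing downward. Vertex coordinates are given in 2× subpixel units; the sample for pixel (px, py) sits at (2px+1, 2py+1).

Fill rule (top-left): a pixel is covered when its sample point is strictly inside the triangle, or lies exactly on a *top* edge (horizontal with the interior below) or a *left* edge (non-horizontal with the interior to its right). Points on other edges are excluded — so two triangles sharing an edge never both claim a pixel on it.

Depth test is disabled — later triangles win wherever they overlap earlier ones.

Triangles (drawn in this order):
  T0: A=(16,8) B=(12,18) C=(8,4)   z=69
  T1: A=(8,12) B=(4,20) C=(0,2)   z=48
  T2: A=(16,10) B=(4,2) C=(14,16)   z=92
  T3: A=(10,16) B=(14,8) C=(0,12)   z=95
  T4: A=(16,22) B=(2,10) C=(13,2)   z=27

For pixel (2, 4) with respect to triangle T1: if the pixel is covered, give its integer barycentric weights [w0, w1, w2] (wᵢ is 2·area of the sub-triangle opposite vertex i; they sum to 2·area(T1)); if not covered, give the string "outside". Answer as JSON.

T0:
  2·area = 96
  edge (16, 8)→(12, 18): d=(-4,10) right/bottom  bias=-1
  edge (12, 18)→(8, 4): d=(-4,-14) top-left  bias=+0
  edge (8, 4)→(16, 8): d=(8,4) right/bottom  bias=-1
    (4,2)@(9, 5): e=[82,10,4] → █
    (5,2)@(11, 5): e=[62,38,-4] → ·
    (4,3)@(9, 7): e=[74,2,20] → █
    (5,3)@(11, 7): e=[54,30,12] → █
    (6,3)@(13, 7): e=[34,58,4] → █
    (7,3)@(15, 7): e=[14,86,-4] → ·
    (4,4)@(9, 9): e=[66,-6,36] → ·
    (5,4)@(11, 9): e=[46,22,28] → █
    (7,4)@(15, 9): e=[6,78,12] → █
    (8,4)@(17, 9): e=[-14,106,4] → ·
    (5,5)@(11, 11): e=[38,14,44] → █
    (7,5)@(15, 11): e=[-2,70,28] → ·
  covered (12 px):
    · · · · · · · · ·
    · · · · · · · · ·
    · · · · █ · · · ·
    · · · · █ █ █ · ·
    · · · · · █ █ █ ·
    · · · · · █ █ · ·
    · · · · · █ █ · ·
    · · · · · · █ · ·
    · · · · · · · · ·
    · · · · · · · · ·
    · · · · · · · · ·
T1:
  2·area = 104
  edge (8, 12)→(4, 20): d=(-4,8) right/bottom  bias=-1
  edge (4, 20)→(0, 2): d=(-4,-18) top-left  bias=+0
  edge (0, 2)→(8, 12): d=(8,10) right/bottom  bias=-1
    (0,2)@(1, 5): e=[84,6,14] → █
    (1,2)@(3, 5): e=[68,42,-6] → ·
    (0,3)@(1, 7): e=[76,-2,30] → ·
    (1,3)@(3, 7): e=[60,34,10] → █
    (2,3)@(5, 7): e=[44,70,-10] → ·
    (1,4)@(3, 9): e=[52,26,26] → █
    (2,4)@(5, 9): e=[36,62,6] → █
    (3,4)@(7, 9): e=[20,98,-14] → ·
    (1,5)@(3, 11): e=[44,18,42] → █
    (3,5)@(7, 11): e=[12,90,2] → █
    (4,5)@(9, 11): e=[-4,126,-18] → ·
    (1,6)@(3, 13): e=[36,10,58] → █
  covered (13 px):
    · · · · · · · · ·
    · · · · · · · · ·
    █ · · · · · · · ·
    · █ · · · · · · ·
    · █ █ · · · · · ·
    · █ █ █ · · · · ·
    · █ █ █ · · · · ·
    · █ █ · · · · · ·
    · · █ · · · · · ·
    · · · · · · · · ·
    · · · · · · · · ·
T2:
  2·area = 88  (B↔C swapped to make it positive)
  edge (16, 10)→(14, 16): d=(-2,6) right/bottom  bias=-1
  edge (14, 16)→(4, 2): d=(-10,-14) top-left  bias=+0
  edge (4, 2)→(16, 10): d=(12,8) right/bottom  bias=-1
    (2,1)@(5, 3): e=[80,4,4] → █
    (3,1)@(7, 3): e=[68,32,-12] → ·
    (2,2)@(5, 5): e=[76,-16,28] → ·
    (3,2)@(7, 5): e=[64,12,12] → █
    (4,2)@(9, 5): e=[52,40,-4] → ·
    (3,3)@(7, 7): e=[60,-8,36] → ·
    (4,3)@(9, 7): e=[48,20,20] → █
    (5,3)@(11, 7): e=[36,48,4] → █
    (6,3)@(13, 7): e=[24,76,-12] → ·
    (8,3)@(17, 7): e=[0,132,-44] → ·  [on edge]
    (4,4)@(9, 9): e=[44,0,44] → █  [on edge]
    (6,4)@(13, 9): e=[20,56,12] → █
    (7,6)@(15, 13): e=[0,44,44] → ·  [on edge]
    (6,9)@(13, 19): e=[0,-44,132] → ·  [on edge]
  covered (11 px):
    · · · · · · · · ·
    · · █ · · · · · ·
    · · · █ · · · · ·
    · · · · █ █ · · ·
    · · · · █ █ █ · ·
    · · · · · █ █ █ ·
    · · · · · · █ · ·
    · · · · · · · · ·
    · · · · · · · · ·
    · · · · · · · · ·
    · · · · · · · · ·
T3:
  2·area = 96  (B↔C swapped to make it positive)
  edge (10, 16)→(0, 12): d=(-10,-4) top-left  bias=+0
  edge (0, 12)→(14, 8): d=(14,-4) top-left  bias=+0
  edge (14, 8)→(10, 16): d=(-4,8) right/bottom  bias=-1
    (5,4)@(11, 9): e=[74,2,20] → █
    (6,4)@(13, 9): e=[82,10,4] → █
    (7,4)@(15, 9): e=[90,18,-12] → ·
    (2,5)@(5, 11): e=[30,6,60] → █
    (3,5)@(7, 11): e=[38,14,44] → █
    (4,5)@(9, 11): e=[46,22,28] → █
    (6,5)@(13, 11): e=[62,38,-4] → ·
    (1,6)@(3, 13): e=[2,26,68] → █
    (6,6)@(13, 13): e=[42,66,-12] → ·
    (1,7)@(3, 15): e=[-18,54,60] → ·
    (2,7)@(5, 15): e=[-10,62,44] → ·
    (3,7)@(7, 15): e=[-2,70,28] → ·
  covered (12 px):
    · · · · · · · · ·
    · · · · · · · · ·
    · · · · · · · · ·
    · · · · · · · · ·
    · · · · · █ █ · ·
    · · █ █ █ █ · · ·
    · █ █ █ █ █ · · ·
    · · · · █ · · · ·
    · · · · · · · · ·
    · · · · · · · · ·
    · · · · · · · · ·
T4:
  2·area = 244
  edge (16, 22)→(2, 10): d=(-14,-12) top-left  bias=+0
  edge (2, 10)→(13, 2): d=(11,-8) top-left  bias=+0
  edge (13, 2)→(16, 22): d=(3,20) right/bottom  bias=-1
    (6,1)@(13, 3): e=[230,11,3] → █
    (7,1)@(15, 3): e=[254,27,-37] → ·
    (4,2)@(9, 5): e=[154,1,89] → █
    (5,2)@(11, 5): e=[178,17,49] → █
    (7,2)@(15, 5): e=[226,49,-31] → ·
    (3,3)@(7, 7): e=[102,7,135] → █
    (7,3)@(15, 7): e=[198,71,-25] → ·
    (2,4)@(5, 9): e=[50,13,181] → █
    (7,4)@(15, 9): e=[170,93,-19] → ·
    (2,5)@(5, 11): e=[22,35,187] → █
    (7,5)@(15, 11): e=[142,115,-13] → ·
    (2,6)@(5, 13): e=[-6,57,193] → ·
  covered (31 px):
    · · · · · · · · ·
    · · · · · · █ · ·
    · · · · █ █ █ · ·
    · · · █ █ █ █ · ·
    · · █ █ █ █ █ · ·
    · · █ █ █ █ █ · ·
    · · · █ █ █ █ · ·
    · · · · █ █ █ · ·
    · · · · · █ █ █ ·
    · · · · · · █ █ ·
    · · · · · · · █ ·

Result: [62,6,36]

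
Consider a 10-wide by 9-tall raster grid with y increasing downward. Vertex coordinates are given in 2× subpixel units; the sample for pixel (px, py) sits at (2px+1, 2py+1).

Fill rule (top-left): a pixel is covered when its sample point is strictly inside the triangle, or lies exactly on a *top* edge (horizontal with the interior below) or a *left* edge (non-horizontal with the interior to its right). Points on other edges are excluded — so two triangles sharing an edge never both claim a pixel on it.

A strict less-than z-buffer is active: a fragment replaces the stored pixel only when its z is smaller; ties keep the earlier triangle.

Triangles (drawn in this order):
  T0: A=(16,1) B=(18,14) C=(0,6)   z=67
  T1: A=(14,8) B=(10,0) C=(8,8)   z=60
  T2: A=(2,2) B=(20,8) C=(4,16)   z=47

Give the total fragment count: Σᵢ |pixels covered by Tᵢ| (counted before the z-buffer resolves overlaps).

T0:
  2·area = 218
  edge (16, 1)→(18, 14): d=(2,13) right/bottom  bias=-1
  edge (18, 14)→(0, 6): d=(-18,-8) top-left  bias=+0
  edge (0, 6)→(16, 1): d=(16,-5) top-left  bias=+0
    (5,1)@(11, 3): e=[69,142,7] → X
    (6,1)@(13, 3): e=[43,158,17] → X
    (7,1)@(15, 3): e=[17,174,27] → X
    (8,1)@(17, 3): e=[-9,190,37] → .
    (2,2)@(5, 5): e=[151,58,9] → X
    (3,2)@(7, 5): e=[125,74,19] → X
    (4,2)@(9, 5): e=[99,90,29] → X
    (8,2)@(17, 5): e=[-5,154,69] → .
    (1,3)@(3, 7): e=[181,6,31] → X
    (8,3)@(17, 7): e=[-1,118,101] → .
    (1,4)@(3, 9): e=[185,-30,63] → .
    (2,4)@(5, 9): e=[159,-14,73] → .
  covered (26 px):
    . . . . . . . . . .
    . . . . . X X X . .
    . . X X X X X X . .
    . X X X X X X X . .
    . . . X X X X X X .
    . . . . . . X X X .
    . . . . . . . . X .
    . . . . . . . . . .
    . . . . . . . . . .
T1:
  2·area = 48  (B↔C swapped to make it positive)
  edge (14, 8)→(8, 8): d=(-6,0) right/bottom  bias=-1
  edge (8, 8)→(10, 0): d=(2,-8) top-left  bias=+0
  edge (10, 0)→(14, 8): d=(4,8) right/bottom  bias=-1
    (5,1)@(11, 3): e=[30,14,4] → X
    (6,1)@(13, 3): e=[30,30,-12] → .
    (4,2)@(9, 5): e=[18,2,28] → X
    (6,2)@(13, 5): e=[18,34,-4] → .
    (4,3)@(9, 7): e=[6,6,36] → X
    (6,3)@(13, 7): e=[6,38,4] → X
    (7,3)@(15, 7): e=[6,54,-12] → .
    (4,4)@(9, 9): e=[-6,10,44] → .
    (5,4)@(11, 9): e=[-6,26,28] → .
    (6,4)@(13, 9): e=[-6,42,12] → .
  covered (6 px):
    . . . . . . . . . .
    . . . . . X . . . .
    . . . . X X . . . .
    . . . . X X X . . .
    . . . . . . . . . .
    . . . . . . . . . .
    . . . . . . . . . .
    . . . . . . . . . .
    . . . . . . . . . .
T2:
  2·area = 240
  edge (2, 2)→(20, 8): d=(18,6) right/bottom  bias=-1
  edge (20, 8)→(4, 16): d=(-16,8) right/bottom  bias=-1
  edge (4, 16)→(2, 2): d=(-2,-14) top-left  bias=+0
    (1,1)@(3, 3): e=[12,216,12] → X
    (2,1)@(5, 3): e=[0,200,40] → .  [on edge]
    (1,2)@(3, 5): e=[48,184,8] → X
    (2,2)@(5, 5): e=[36,168,36] → X
    (3,2)@(7, 5): e=[24,152,64] → X
    (4,2)@(9, 5): e=[12,136,92] → X
    (5,2)@(11, 5): e=[0,120,120] → .  [on edge]
    (1,3)@(3, 7): e=[84,152,4] → X
    (5,3)@(11, 7): e=[36,88,116] → X
    (6,3)@(13, 7): e=[24,72,144] → X
    (7,3)@(15, 7): e=[12,56,172] → X
    (8,3)@(17, 7): e=[0,40,200] → .  [on edge]
    (1,4)@(3, 9): e=[120,120,0] → X  [on edge]
  covered (29 px):
    . . . . . . . . . .
    . X . . . . . . . .
    . X X X X . . . . .
    . X X X X X X X . .
    . X X X X X X X X .
    . . X X X X X . . .
    . . X X X . . . . .
    . . X . . . . . . .
    . . . . . . . . . .

Answer: 61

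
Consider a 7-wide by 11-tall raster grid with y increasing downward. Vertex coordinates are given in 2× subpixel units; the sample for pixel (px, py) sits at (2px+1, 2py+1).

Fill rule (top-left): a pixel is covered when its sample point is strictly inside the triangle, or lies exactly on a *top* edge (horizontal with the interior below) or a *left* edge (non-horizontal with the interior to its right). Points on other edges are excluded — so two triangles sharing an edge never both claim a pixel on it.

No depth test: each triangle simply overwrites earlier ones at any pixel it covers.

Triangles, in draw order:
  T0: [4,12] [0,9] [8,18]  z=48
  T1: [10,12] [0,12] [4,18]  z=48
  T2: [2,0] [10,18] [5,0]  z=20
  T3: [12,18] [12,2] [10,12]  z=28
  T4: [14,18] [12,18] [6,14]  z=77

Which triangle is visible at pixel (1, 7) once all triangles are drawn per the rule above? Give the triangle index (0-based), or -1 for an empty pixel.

T0:
  2·area = 12  (B↔C swapped to make it positive)
  edge (4, 12)→(8, 18): d=(4,6) right/bottom  bias=-1
  edge (8, 18)→(0, 9): d=(-8,-9) top-left  bias=+0
  edge (0, 9)→(4, 12): d=(4,3) right/bottom  bias=-1
  covered (0 px):
    · · · · · · ·
    · · · · · · ·
    · · · · · · ·
    · · · · · · ·
    · · · · · · ·
    · · · · · · ·
    · · · · · · ·
    · · · · · · ·
    · · · · · · ·
    · · · · · · ·
    · · · · · · ·
T1:
  2·area = 60  (B↔C swapped to make it positive)
  edge (10, 12)→(4, 18): d=(-6,6) right/bottom  bias=-1
  edge (4, 18)→(0, 12): d=(-4,-6) top-left  bias=+0
  edge (0, 12)→(10, 12): d=(10,0) top-left  bias=+0
    (6,4)@(13, 9): e=[0,90,-30] → ·  [on edge]
    (5,5)@(11, 11): e=[0,70,-10] → ·  [on edge]
    (0,6)@(1, 13): e=[48,2,10] → #
    (1,6)@(3, 13): e=[36,14,10] → #
    (2,6)@(5, 13): e=[24,26,10] → #
    (3,6)@(7, 13): e=[12,38,10] → #
    (4,6)@(9, 13): e=[0,50,10] → ·  [on edge]
    (0,7)@(1, 15): e=[36,-6,30] → ·
    (1,7)@(3, 15): e=[24,6,30] → #
    (3,7)@(7, 15): e=[0,30,30] → ·  [on edge]
    (1,8)@(3, 17): e=[12,-2,50] → ·
    (2,8)@(5, 17): e=[0,10,50] → ·  [on edge]
    (1,9)@(3, 19): e=[0,-10,70] → ·  [on edge]
    (0,10)@(1, 21): e=[0,-30,90] → ·  [on edge]
  covered (6 px):
    · · · · · · ·
    · · · · · · ·
    · · · · · · ·
    · · · · · · ·
    · · · · · · ·
    · · · · · · ·
    # # # # · · ·
    · # # · · · ·
    · · · · · · ·
    · · · · · · ·
    · · · · · · ·
T2:
  2·area = 54  (B↔C swapped to make it positive)
  edge (2, 0)→(5, 0): d=(3,0) top-left  bias=+0
  edge (5, 0)→(10, 18): d=(5,18) right/bottom  bias=-1
  edge (10, 18)→(2, 0): d=(-8,-18) top-left  bias=+0
    (1,0)@(3, 1): e=[3,41,10] → #
    (2,0)@(5, 1): e=[3,5,46] → #
    (3,0)@(7, 1): e=[3,-31,82] → ·
    (1,1)@(3, 3): e=[9,51,-6] → ·
    (2,1)@(5, 3): e=[9,15,30] → #
    (3,1)@(7, 3): e=[9,-21,66] → ·
    (2,2)@(5, 5): e=[15,25,14] → #
    (3,2)@(7, 5): e=[15,-11,50] → ·
    (2,3)@(5, 7): e=[21,35,-2] → ·
    (3,4)@(7, 9): e=[27,9,18] → #
    (4,4)@(9, 9): e=[27,-27,54] → ·
    (3,5)@(7, 11): e=[33,19,2] → #
  covered (7 px):
    · # # · · · ·
    · · # · · · ·
    · · # · · · ·
    · · · · · · ·
    · · · # · · ·
    · · · # · · ·
    · · · · · · ·
    · · · · # · ·
    · · · · · · ·
    · · · · · · ·
    · · · · · · ·
T3:
  2·area = 32  (B↔C swapped to make it positive)
  edge (12, 18)→(10, 12): d=(-2,-6) top-left  bias=+0
  edge (10, 12)→(12, 2): d=(2,-10) top-left  bias=+0
  edge (12, 2)→(12, 18): d=(0,16) right/bottom  bias=-1
    (3,1)@(7, 3): e=[0,-48,80] → ·  [on edge]
    (5,3)@(11, 7): e=[16,0,16] → #  [on edge]
    (6,3)@(13, 7): e=[28,20,-16] → ·
    (4,4)@(9, 9): e=[0,-16,48] → ·  [on edge]
    (5,4)@(11, 9): e=[12,4,16] → #
    (6,4)@(13, 9): e=[24,24,-16] → ·
    (5,5)@(11, 11): e=[8,8,16] → #
    (6,5)@(13, 11): e=[20,28,-16] → ·
    (5,6)@(11, 13): e=[4,12,16] → #
    (6,6)@(13, 13): e=[16,32,-16] → ·
    (5,7)@(11, 15): e=[0,16,16] → #  [on edge]
    (6,7)@(13, 15): e=[12,36,-16] → ·
    (4,8)@(9, 17): e=[-16,0,48] → ·  [on edge]
    (6,10)@(13, 21): e=[0,48,-16] → ·  [on edge]
  covered (5 px):
    · · · · · · ·
    · · · · · · ·
    · · · · · · ·
    · · · · · # ·
    · · · · · # ·
    · · · · · # ·
    · · · · · # ·
    · · · · · # ·
    · · · · · · ·
    · · · · · · ·
    · · · · · · ·
T4:
  2·area = 8
  edge (14, 18)→(12, 18): d=(-2,0) right/bottom  bias=-1
  edge (12, 18)→(6, 14): d=(-6,-4) top-left  bias=+0
  edge (6, 14)→(14, 18): d=(8,4) right/bottom  bias=-1
    (5,8)@(11, 17): e=[2,2,4] → #
    (6,8)@(13, 17): e=[2,10,-4] → ·
    (5,9)@(11, 19): e=[-2,-10,20] → ·
  covered (1 px):
    · · · · · · ·
    · · · · · · ·
    · · · · · · ·
    · · · · · · ·
    · · · · · · ·
    · · · · · · ·
    · · · · · · ·
    · · · · · · ·
    · · · · · # ·
    · · · · · · ·
    · · · · · · ·

Z-buffer (winner per pixel, '.' = empty):
  . 2 2 . . . .
  . . 2 . . . .
  . . 2 . . . .
  . . . . . 3 .
  . . . 2 . 3 .
  . . . 2 . 3 .
  1 1 1 1 . 3 .
  . 1 1 . 2 3 .
  . . . . . 4 .
  . . . . . . .
  . . . . . . .

Result: 1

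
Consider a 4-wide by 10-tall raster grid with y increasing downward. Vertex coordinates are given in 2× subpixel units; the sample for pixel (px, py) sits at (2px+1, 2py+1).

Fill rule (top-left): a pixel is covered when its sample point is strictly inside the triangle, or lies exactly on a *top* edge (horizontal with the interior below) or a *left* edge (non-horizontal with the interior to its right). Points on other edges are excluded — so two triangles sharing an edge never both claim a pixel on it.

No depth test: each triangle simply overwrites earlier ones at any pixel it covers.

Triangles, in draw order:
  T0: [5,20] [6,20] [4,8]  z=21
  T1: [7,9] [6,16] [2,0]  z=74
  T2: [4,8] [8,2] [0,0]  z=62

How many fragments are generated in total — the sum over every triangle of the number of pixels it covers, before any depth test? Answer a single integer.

T0:
  2·area = 12  (B↔C swapped to make it positive)
  edge (5, 20)→(4, 8): d=(-1,-12) top-left  bias=+0
  edge (4, 8)→(6, 20): d=(2,12) right/bottom  bias=-1
  edge (6, 20)→(5, 20): d=(-1,0) right/bottom  bias=-1
    (2,7)@(5, 15): e=[5,2,5] → █
    (3,7)@(7, 15): e=[29,-22,5] → ·
    (2,8)@(5, 17): e=[3,6,3] → █
    (3,8)@(7, 17): e=[27,-18,3] → ·
    (2,9)@(5, 19): e=[1,10,1] → █
    (3,9)@(7, 19): e=[25,-14,1] → ·
  covered (3 px):
    · · · ·
    · · · ·
    · · · ·
    · · · ·
    · · · ·
    · · · ·
    · · · ·
    · · █ ·
    · · █ ·
    · · █ ·
T1:
  2·area = 44
  edge (7, 9)→(6, 16): d=(-1,7) right/bottom  bias=-1
  edge (6, 16)→(2, 0): d=(-4,-16) top-left  bias=+0
  edge (2, 0)→(7, 9): d=(5,9) right/bottom  bias=-1
    (1,1)@(3, 3): e=[34,4,6] → █
    (2,1)@(5, 3): e=[20,36,-12] → ·
    (1,2)@(3, 5): e=[32,-4,16] → ·
    (2,3)@(5, 7): e=[16,20,8] → █
    (3,3)@(7, 7): e=[2,52,-10] → ·
    (2,4)@(5, 9): e=[14,12,18] → █
    (3,4)@(7, 9): e=[0,44,0] → ·  [on edge]
    (2,5)@(5, 11): e=[12,4,28] → █
    (3,5)@(7, 11): e=[-2,36,10] → ·
    (2,6)@(5, 13): e=[10,-4,38] → ·
  covered (4 px):
    · · · ·
    · █ · ·
    · · · ·
    · · █ ·
    · · █ ·
    · · █ ·
    · · · ·
    · · · ·
    · · · ·
    · · · ·
T2:
  2·area = 56  (B↔C swapped to make it positive)
  edge (4, 8)→(0, 0): d=(-4,-8) top-left  bias=+0
  edge (0, 0)→(8, 2): d=(8,2) right/bottom  bias=-1
  edge (8, 2)→(4, 8): d=(-4,6) right/bottom  bias=-1
    (0,0)@(1, 1): e=[4,6,46] → █
    (1,0)@(3, 1): e=[20,2,34] → █
    (2,0)@(5, 1): e=[36,-2,22] → ·
    (0,1)@(1, 3): e=[-4,22,38] → ·
    (1,1)@(3, 3): e=[12,18,26] → █
    (2,1)@(5, 3): e=[28,14,14] → █
    (3,1)@(7, 3): e=[44,10,2] → █
    (1,2)@(3, 5): e=[4,34,18] → █
    (3,2)@(7, 5): e=[36,26,-6] → ·
    (1,3)@(3, 7): e=[-4,50,10] → ·
    (2,3)@(5, 7): e=[12,46,-2] → ·
  covered (7 px):
    █ █ · ·
    · █ █ █
    · █ █ ·
    · · · ·
    · · · ·
    · · · ·
    · · · ·
    · · · ·
    · · · ·
    · · · ·

Result: 14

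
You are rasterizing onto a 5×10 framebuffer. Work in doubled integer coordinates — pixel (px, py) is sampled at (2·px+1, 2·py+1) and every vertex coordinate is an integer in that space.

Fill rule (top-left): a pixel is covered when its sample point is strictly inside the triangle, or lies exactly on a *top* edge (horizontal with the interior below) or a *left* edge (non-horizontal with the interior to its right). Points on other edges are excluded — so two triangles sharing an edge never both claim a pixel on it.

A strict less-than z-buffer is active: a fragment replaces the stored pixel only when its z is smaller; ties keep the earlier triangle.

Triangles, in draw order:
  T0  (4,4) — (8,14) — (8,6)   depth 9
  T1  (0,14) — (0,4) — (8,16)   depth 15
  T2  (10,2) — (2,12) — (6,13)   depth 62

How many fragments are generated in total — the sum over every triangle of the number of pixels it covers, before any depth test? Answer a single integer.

T0:
  2·area = 32  (B↔C swapped to make it positive)
  edge (4, 4)→(8, 6): d=(4,2) right/bottom  bias=-1
  edge (8, 6)→(8, 14): d=(0,8) right/bottom  bias=-1
  edge (8, 14)→(4, 4): d=(-4,-10) top-left  bias=+0
    (2,2)@(5, 5): e=[2,24,6] → █
    (3,2)@(7, 5): e=[-2,8,26] → ·
    (2,3)@(5, 7): e=[10,24,-2] → ·
    (3,3)@(7, 7): e=[6,8,18] → █
    (4,3)@(9, 7): e=[2,-8,38] → ·
    (3,4)@(7, 9): e=[14,8,10] → █
    (4,4)@(9, 9): e=[10,-8,30] → ·
    (3,5)@(7, 11): e=[22,8,2] → █
    (4,5)@(9, 11): e=[18,-8,22] → ·
    (3,6)@(7, 13): e=[30,8,-6] → ·
  covered (4 px):
    · · · · ·
    · · · · ·
    · · █ · ·
    · · · █ ·
    · · · █ ·
    · · · █ ·
    · · · · ·
    · · · · ·
    · · · · ·
    · · · · ·
T1:
  2·area = 80
  edge (0, 14)→(0, 4): d=(0,-10) top-left  bias=+0
  edge (0, 4)→(8, 16): d=(8,12) right/bottom  bias=-1
  edge (8, 16)→(0, 14): d=(-8,-2) top-left  bias=+0
    (0,3)@(1, 7): e=[10,12,58] → █
    (1,3)@(3, 7): e=[30,-12,62] → ·
    (0,4)@(1, 9): e=[10,28,42] → █
    (1,4)@(3, 9): e=[30,4,46] → █
    (2,4)@(5, 9): e=[50,-20,50] → ·
    (0,5)@(1, 11): e=[10,44,26] → █
    (2,5)@(5, 11): e=[50,-4,34] → ·
    (0,6)@(1, 13): e=[10,60,10] → █
    (2,6)@(5, 13): e=[50,12,18] → █
    (3,6)@(7, 13): e=[70,-12,22] → ·
    (0,7)@(1, 15): e=[10,76,-6] → ·
    (1,7)@(3, 15): e=[30,52,-2] → ·
  covered (10 px):
    · · · · ·
    · · · · ·
    · · · · ·
    █ · · · ·
    █ █ · · ·
    █ █ · · ·
    █ █ █ · ·
    · · █ █ ·
    · · · · ·
    · · · · ·
T2:
  2·area = 48  (B↔C swapped to make it positive)
  edge (10, 2)→(6, 13): d=(-4,11) right/bottom  bias=-1
  edge (6, 13)→(2, 12): d=(-4,-1) top-left  bias=+0
  edge (2, 12)→(10, 2): d=(8,-10) top-left  bias=+0
    (3,3)@(7, 7): e=[13,25,10] → █
    (4,3)@(9, 7): e=[-9,27,30] → ·
    (2,4)@(5, 9): e=[27,15,6] → █
    (4,4)@(9, 9): e=[-17,19,46] → ·
    (1,5)@(3, 11): e=[41,5,2] → █
    (3,5)@(7, 11): e=[-3,9,42] → ·
    (1,6)@(3, 13): e=[33,-3,18] → ·
    (2,6)@(5, 13): e=[11,-1,38] → ·
  covered (5 px):
    · · · · ·
    · · · · ·
    · · · · ·
    · · · █ ·
    · · █ █ ·
    · █ █ · ·
    · · · · ·
    · · · · ·
    · · · · ·
    · · · · ·

Result: 19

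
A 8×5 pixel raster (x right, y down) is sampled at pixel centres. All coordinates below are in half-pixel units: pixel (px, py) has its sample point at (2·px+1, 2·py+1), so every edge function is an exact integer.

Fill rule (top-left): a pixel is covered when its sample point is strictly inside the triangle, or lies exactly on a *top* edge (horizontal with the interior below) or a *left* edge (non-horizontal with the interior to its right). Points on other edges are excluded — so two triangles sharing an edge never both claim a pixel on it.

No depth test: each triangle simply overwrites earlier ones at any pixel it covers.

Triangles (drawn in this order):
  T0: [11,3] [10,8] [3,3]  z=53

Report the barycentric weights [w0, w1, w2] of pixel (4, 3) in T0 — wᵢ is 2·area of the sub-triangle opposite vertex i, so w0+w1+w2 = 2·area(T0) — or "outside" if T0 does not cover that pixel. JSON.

T0:
  2·area = 40
  edge (11, 3)→(10, 8): d=(-1,5) right/bottom  bias=-1
  edge (10, 8)→(3, 3): d=(-7,-5) top-left  bias=+0
  edge (3, 3)→(11, 3): d=(8,0) top-left  bias=+0
    (0,1)@(1, 3): e=[50,-10,0] → .  [on edge]
    (1,1)@(3, 3): e=[40,0,0] → X  [on edge]
    (2,1)@(5, 3): e=[30,10,0] → X  [on edge]
    (3,1)@(7, 3): e=[20,20,0] → X  [on edge]
    (4,1)@(9, 3): e=[10,30,0] → X  [on edge]
    (5,1)@(11, 3): e=[0,40,0] → .  [on edge]
    (6,1)@(13, 3): e=[-10,50,0] → .  [on edge]
    (7,1)@(15, 3): e=[-20,60,0] → .  [on edge]
    (1,2)@(3, 5): e=[38,-14,16] → .
    (2,2)@(5, 5): e=[28,-4,16] → .
    (3,2)@(7, 5): e=[18,6,16] → X
    (5,2)@(11, 5): e=[-2,26,16] → .
  covered (7 px):
    . . . . . . . .
    . X X X X . . .
    . . . X X . . .
    . . . . X . . .
    . . . . . . . .

Final: [2,32,6]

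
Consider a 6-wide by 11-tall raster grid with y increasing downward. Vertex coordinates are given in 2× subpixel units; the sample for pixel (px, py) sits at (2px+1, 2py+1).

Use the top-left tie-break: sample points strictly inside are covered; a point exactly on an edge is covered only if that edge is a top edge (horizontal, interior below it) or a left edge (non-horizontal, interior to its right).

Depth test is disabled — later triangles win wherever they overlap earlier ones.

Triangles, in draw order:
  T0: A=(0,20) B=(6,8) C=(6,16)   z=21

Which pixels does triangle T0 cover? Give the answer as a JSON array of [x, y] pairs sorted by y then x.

T0:
  2·area = 48
  edge (0, 20)→(6, 8): d=(6,-12) top-left  bias=+0
  edge (6, 8)→(6, 16): d=(0,8) right/bottom  bias=-1
  edge (6, 16)→(0, 20): d=(-6,4) right/bottom  bias=-1
    (2,5)@(5, 11): e=[6,8,34] → #
    (3,5)@(7, 11): e=[30,-8,26] → ·
    (2,6)@(5, 13): e=[18,8,22] → #
    (3,6)@(7, 13): e=[42,-8,14] → ·
    (1,7)@(3, 15): e=[6,24,18] → #
    (3,7)@(7, 15): e=[54,-8,2] → ·
    (1,8)@(3, 17): e=[18,24,6] → #
    (2,8)@(5, 17): e=[42,8,-2] → ·
    (0,9)@(1, 19): e=[6,40,2] → #
    (1,9)@(3, 19): e=[30,24,-6] → ·
    (0,10)@(1, 21): e=[18,40,-10] → ·
  covered (6 px):
    · · · · · ·
    · · · · · ·
    · · · · · ·
    · · · · · ·
    · · · · · ·
    · · # · · ·
    · · # · · ·
    · # # · · ·
    · # · · · ·
    # · · · · ·
    · · · · · ·

Answer: [[2,5],[2,6],[1,7],[2,7],[1,8],[0,9]]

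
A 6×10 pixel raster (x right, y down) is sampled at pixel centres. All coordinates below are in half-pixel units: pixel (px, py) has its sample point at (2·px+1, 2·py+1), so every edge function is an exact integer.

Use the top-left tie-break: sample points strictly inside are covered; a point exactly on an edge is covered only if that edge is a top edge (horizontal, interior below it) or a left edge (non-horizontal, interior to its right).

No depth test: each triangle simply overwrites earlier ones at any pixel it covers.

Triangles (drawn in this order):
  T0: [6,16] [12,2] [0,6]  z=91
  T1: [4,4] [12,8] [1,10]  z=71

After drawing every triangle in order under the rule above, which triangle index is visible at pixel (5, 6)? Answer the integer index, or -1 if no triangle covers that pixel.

T0:
  2·area = 144  (B↔C swapped to make it positive)
  edge (6, 16)→(0, 6): d=(-6,-10) top-left  bias=+0
  edge (0, 6)→(12, 2): d=(12,-4) top-left  bias=+0
  edge (12, 2)→(6, 16): d=(-6,14) right/bottom  bias=-1
    (4,1)@(9, 3): e=[108,0,36] → X  [on edge]
    (5,1)@(11, 3): e=[128,8,8] → X
    (1,2)@(3, 5): e=[36,0,108] → X  [on edge]
    (2,2)@(5, 5): e=[56,8,80] → X
    (3,2)@(7, 5): e=[76,16,52] → X
    (5,2)@(11, 5): e=[116,32,-4] → .
    (0,3)@(1, 7): e=[4,16,124] → X
    (5,3)@(11, 7): e=[104,56,-16] → .
    (0,4)@(1, 9): e=[-8,40,112] → .
    (1,4)@(3, 9): e=[12,48,84] → X
    (4,4)@(9, 9): e=[72,72,0] → .  [on edge]
    (1,5)@(3, 11): e=[0,72,72] → X  [on edge]
  covered (19 px):
    . . . . . .
    . . . . X X
    . X X X X .
    X X X X X .
    . X X X . .
    . X X X . .
    . . X X . .
    . . . . . .
    . . . . . .
    . . . . . .
T1:
  2·area = 60
  edge (4, 4)→(12, 8): d=(8,4) right/bottom  bias=-1
  edge (12, 8)→(1, 10): d=(-11,2) right/bottom  bias=-1
  edge (1, 10)→(4, 4): d=(3,-6) top-left  bias=+0
    (2,2)@(5, 5): e=[4,47,9] → X
    (3,2)@(7, 5): e=[-4,43,21] → .
    (1,3)@(3, 7): e=[28,29,3] → X
    (3,3)@(7, 7): e=[12,21,27] → X
    (4,3)@(9, 7): e=[4,17,39] → X
    (5,3)@(11, 7): e=[-4,13,51] → .
    (1,4)@(3, 9): e=[44,7,9] → X
    (3,4)@(7, 9): e=[28,-1,33] → .
    (4,4)@(9, 9): e=[20,-5,45] → .
    (1,5)@(3, 11): e=[60,-15,15] → .
    (2,5)@(5, 11): e=[52,-19,27] → .
  covered (7 px):
    . . . . . .
    . . . . . .
    . . X . . .
    . X X X X .
    . X X . . .
    . . . . . .
    . . . . . .
    . . . . . .
    . . . . . .
    . . . . . .

Z-buffer (winner per pixel, '.' = empty):
  . . . . . .
  . . . . 0 0
  . 0 1 0 0 .
  0 1 1 1 1 .
  . 1 1 0 . .
  . 0 0 0 . .
  . . 0 0 . .
  . . . . . .
  . . . . . .
  . . . . . .

Final: -1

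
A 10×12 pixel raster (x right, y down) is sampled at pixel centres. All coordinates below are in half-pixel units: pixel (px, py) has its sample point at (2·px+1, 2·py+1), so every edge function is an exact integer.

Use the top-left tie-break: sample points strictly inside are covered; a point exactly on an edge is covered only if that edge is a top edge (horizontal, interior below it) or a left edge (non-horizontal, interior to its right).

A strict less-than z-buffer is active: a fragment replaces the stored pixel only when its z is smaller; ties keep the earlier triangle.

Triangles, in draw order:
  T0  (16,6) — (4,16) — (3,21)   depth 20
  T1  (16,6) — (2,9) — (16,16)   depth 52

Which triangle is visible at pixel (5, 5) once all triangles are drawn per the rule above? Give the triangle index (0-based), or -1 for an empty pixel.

T0:
  2·area = 50  (B↔C swapped to make it positive)
  edge (16, 6)→(3, 21): d=(-13,15) right/bottom  bias=-1
  edge (3, 21)→(4, 16): d=(1,-5) top-left  bias=+0
  edge (4, 16)→(16, 6): d=(12,-10) top-left  bias=+0
    (3,0)@(7, 1): e=[200,0,-150] → ·  [on edge]
    (7,3)@(15, 7): e=[2,46,2] → █
    (8,3)@(17, 7): e=[-28,56,22] → ·
    (6,4)@(13, 9): e=[6,38,6] → █
    (7,4)@(15, 9): e=[-24,48,26] → ·
    (2,5)@(5, 11): e=[100,0,-50] → ·  [on edge]
    (5,5)@(11, 11): e=[10,30,10] → █
    (6,5)@(13, 11): e=[-20,40,30] → ·
    (4,6)@(9, 13): e=[14,22,14] → █
    (5,6)@(11, 13): e=[-16,32,34] → ·
    (3,7)@(7, 15): e=[18,14,18] → █
    (4,7)@(9, 15): e=[-12,24,38] → ·
    (1,10)@(3, 21): e=[0,0,50] → ·  [on edge]
  covered (6 px):
    · · · · · · · · · ·
    · · · · · · · · · ·
    · · · · · · · · · ·
    · · · · · · · █ · ·
    · · · · · · █ · · ·
    · · · · · █ · · · ·
    · · · · █ · · · · ·
    · · · █ · · · · · ·
    · · █ · · · · · · ·
    · · · · · · · · · ·
    · · · · · · · · · ·
    · · · · · · · · · ·
T1:
  2·area = 140  (B↔C swapped to make it positive)
  edge (16, 6)→(16, 16): d=(0,10) right/bottom  bias=-1
  edge (16, 16)→(2, 9): d=(-14,-7) top-left  bias=+0
  edge (2, 9)→(16, 6): d=(14,-3) top-left  bias=+0
    (6,3)@(13, 7): e=[30,105,5] → █
    (7,3)@(15, 7): e=[10,119,11] → █
    (8,3)@(17, 7): e=[-10,133,17] → ·
    (1,4)@(3, 9): e=[130,7,3] → █
    (2,4)@(5, 9): e=[110,21,9] → █
    (3,4)@(7, 9): e=[90,35,15] → █
    (4,4)@(9, 9): e=[70,49,21] → █
    (5,4)@(11, 9): e=[50,63,27] → █
    (8,4)@(17, 9): e=[-10,105,45] → ·
    (1,5)@(3, 11): e=[130,-21,31] → ·
    (2,5)@(5, 11): e=[110,-7,37] → ·
    (3,5)@(7, 11): e=[90,7,43] → █
  covered (18 px):
    · · · · · · · · · ·
    · · · · · · · · · ·
    · · · · · · · · · ·
    · · · · · · █ █ · ·
    · █ █ █ █ █ █ █ · ·
    · · · █ █ █ █ █ · ·
    · · · · · █ █ █ · ·
    · · · · · · · █ · ·
    · · · · · · · · · ·
    · · · · · · · · · ·
    · · · · · · · · · ·
    · · · · · · · · · ·

Z-buffer (winner per pixel, '.' = empty):
  . . . . . . . . . .
  . . . . . . . . . .
  . . . . . . . . . .
  . . . . . . 1 0 . .
  . 1 1 1 1 1 0 1 . .
  . . . 1 1 0 1 1 . .
  . . . . 0 1 1 1 . .
  . . . 0 . . . 1 . .
  . . 0 . . . . . . .
  . . . . . . . . . .
  . . . . . . . . . .
  . . . . . . . . . .

Final: 0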